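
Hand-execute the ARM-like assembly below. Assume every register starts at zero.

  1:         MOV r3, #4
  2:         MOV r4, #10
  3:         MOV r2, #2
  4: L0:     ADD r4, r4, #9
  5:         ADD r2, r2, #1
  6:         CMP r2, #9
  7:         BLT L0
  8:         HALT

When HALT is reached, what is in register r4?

73

after MOV r3, #4: r3=4
after MOV r4, #10: r4=10
after MOV r2, #2: r2=2
after ADD r4, r4, #9: r4=10+9=19
after ADD r2, r2, #1: r2=2+1=3
CMP r2, #9  (cmp 3,9)
BLT L0: taken
after ADD r4, r4, #9: r4=19+9=28
after ADD r2, r2, #1: r2=3+1=4
CMP r2, #9  (cmp 4,9)
BLT L0: taken
after ADD r4, r4, #9: r4=28+9=37
after ADD r2, r2, #1: r2=4+1=5
CMP r2, #9  (cmp 5,9)
BLT L0: taken
after ADD r4, r4, #9: r4=37+9=46
after ADD r2, r2, #1: r2=5+1=6
CMP r2, #9  (cmp 6,9)
BLT L0: taken
after ADD r4, r4, #9: r4=46+9=55
after ADD r2, r2, #1: r2=6+1=7
CMP r2, #9  (cmp 7,9)
BLT L0: taken
after ADD r4, r4, #9: r4=55+9=64
after ADD r2, r2, #1: r2=7+1=8
CMP r2, #9  (cmp 8,9)
BLT L0: taken
after ADD r4, r4, #9: r4=64+9=73
after ADD r2, r2, #1: r2=8+1=9
CMP r2, #9  (cmp 9,9)
BLT L0: not taken
halt.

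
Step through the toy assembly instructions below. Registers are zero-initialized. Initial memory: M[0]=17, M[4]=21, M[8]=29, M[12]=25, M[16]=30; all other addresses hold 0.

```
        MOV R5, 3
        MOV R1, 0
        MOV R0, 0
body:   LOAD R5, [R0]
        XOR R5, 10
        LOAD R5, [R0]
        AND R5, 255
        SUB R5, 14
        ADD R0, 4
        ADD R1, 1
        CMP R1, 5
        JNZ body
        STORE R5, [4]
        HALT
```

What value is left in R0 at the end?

20

after MOV R5, 3: R5=3
after MOV R1, 0: R1=0
after MOV R0, 0: R0=0
after LOAD R5, [R0]: R5=M[0]=17
after XOR R5, 10: R5=17^10=27
after LOAD R5, [R0]: R5=M[0]=17
after AND R5, 255: R5=17&255=17
after SUB R5, 14: R5=17-14=3
after ADD R0, 4: R0=0+4=4
after ADD R1, 1: R1=0+1=1
CMP R1, 5  (cmp 1,5)
JNZ body: taken
after LOAD R5, [R0]: R5=M[4]=21
after XOR R5, 10: R5=21^10=31
after LOAD R5, [R0]: R5=M[4]=21
after AND R5, 255: R5=21&255=21
after SUB R5, 14: R5=21-14=7
after ADD R0, 4: R0=4+4=8
after ADD R1, 1: R1=1+1=2
CMP R1, 5  (cmp 2,5)
JNZ body: taken
after LOAD R5, [R0]: R5=M[8]=29
after XOR R5, 10: R5=29^10=23
after LOAD R5, [R0]: R5=M[8]=29
after AND R5, 255: R5=29&255=29
after SUB R5, 14: R5=29-14=15
after ADD R0, 4: R0=8+4=12
after ADD R1, 1: R1=2+1=3
CMP R1, 5  (cmp 3,5)
JNZ body: taken
after LOAD R5, [R0]: R5=M[12]=25
after XOR R5, 10: R5=25^10=19
after LOAD R5, [R0]: R5=M[12]=25
after AND R5, 255: R5=25&255=25
after SUB R5, 14: R5=25-14=11
after ADD R0, 4: R0=12+4=16
after ADD R1, 1: R1=3+1=4
CMP R1, 5  (cmp 4,5)
JNZ body: taken
after LOAD R5, [R0]: R5=M[16]=30
after XOR R5, 10: R5=30^10=20
after LOAD R5, [R0]: R5=M[16]=30
after AND R5, 255: R5=30&255=30
after SUB R5, 14: R5=30-14=16
after ADD R0, 4: R0=16+4=20
after ADD R1, 1: R1=4+1=5
CMP R1, 5  (cmp 5,5)
JNZ body: not taken
STORE R5, [4] → M[4]=16
halt.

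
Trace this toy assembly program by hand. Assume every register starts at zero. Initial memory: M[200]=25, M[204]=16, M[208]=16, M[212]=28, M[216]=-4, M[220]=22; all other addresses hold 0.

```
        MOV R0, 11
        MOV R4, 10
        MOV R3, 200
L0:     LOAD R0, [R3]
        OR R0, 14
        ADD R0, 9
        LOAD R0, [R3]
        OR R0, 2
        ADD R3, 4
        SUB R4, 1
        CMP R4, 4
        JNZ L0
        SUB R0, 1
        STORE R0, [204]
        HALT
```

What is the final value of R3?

R0=11
R4=10
R3=200
R0=M[200]=25
R0=25|14=31
R0=31+9=40
R0=M[200]=25
R0=25|2=27
R3=200+4=204
R4=10-1=9
CMP R4, 4  (cmp 9,4)
JNZ L0: taken
R0=M[204]=16
R0=16|14=30
R0=30+9=39
R0=M[204]=16
R0=16|2=18
R3=204+4=208
R4=9-1=8
CMP R4, 4  (cmp 8,4)
JNZ L0: taken
R0=M[208]=16
R0=16|14=30
R0=30+9=39
R0=M[208]=16
R0=16|2=18
R3=208+4=212
R4=8-1=7
CMP R4, 4  (cmp 7,4)
JNZ L0: taken
R0=M[212]=28
R0=28|14=30
R0=30+9=39
R0=M[212]=28
R0=28|2=30
R3=212+4=216
R4=7-1=6
CMP R4, 4  (cmp 6,4)
JNZ L0: taken
R0=M[216]=-4
R0=(-4)|14=-2
R0=(-2)+9=7
R0=M[216]=-4
R0=(-4)|2=-2
R3=216+4=220
R4=6-1=5
CMP R4, 4  (cmp 5,4)
JNZ L0: taken
R0=M[220]=22
R0=22|14=30
R0=30+9=39
R0=M[220]=22
R0=22|2=22
R3=220+4=224
R4=5-1=4
CMP R4, 4  (cmp 4,4)
JNZ L0: not taken
R0=22-1=21
STORE R0, [204] → M[204]=21
halt.

224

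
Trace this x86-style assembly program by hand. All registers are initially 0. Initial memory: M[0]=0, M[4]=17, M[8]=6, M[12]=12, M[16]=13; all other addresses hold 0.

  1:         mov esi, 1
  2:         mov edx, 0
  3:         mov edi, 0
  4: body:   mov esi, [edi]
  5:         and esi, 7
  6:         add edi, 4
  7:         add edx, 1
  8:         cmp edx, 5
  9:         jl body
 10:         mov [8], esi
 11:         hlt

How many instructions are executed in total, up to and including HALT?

35

mov esi, 1 → esi=1
mov edx, 0 → edx=0
mov edi, 0 → edi=0
mov esi, [edi] → esi=M[0]=0
and esi, 7 → esi=0&7=0
add edi, 4 → edi=0+4=4
add edx, 1 → edx=0+1=1
cmp edx, 5  (cmp 1,5)
jl body: taken
mov esi, [edi] → esi=M[4]=17
and esi, 7 → esi=17&7=1
add edi, 4 → edi=4+4=8
add edx, 1 → edx=1+1=2
cmp edx, 5  (cmp 2,5)
jl body: taken
mov esi, [edi] → esi=M[8]=6
and esi, 7 → esi=6&7=6
add edi, 4 → edi=8+4=12
add edx, 1 → edx=2+1=3
cmp edx, 5  (cmp 3,5)
jl body: taken
mov esi, [edi] → esi=M[12]=12
and esi, 7 → esi=12&7=4
add edi, 4 → edi=12+4=16
add edx, 1 → edx=3+1=4
cmp edx, 5  (cmp 4,5)
jl body: taken
mov esi, [edi] → esi=M[16]=13
and esi, 7 → esi=13&7=5
add edi, 4 → edi=16+4=20
add edx, 1 → edx=4+1=5
cmp edx, 5  (cmp 5,5)
jl body: not taken
mov [8], esi → M[8]=5
halt.
Total executed instructions: 35.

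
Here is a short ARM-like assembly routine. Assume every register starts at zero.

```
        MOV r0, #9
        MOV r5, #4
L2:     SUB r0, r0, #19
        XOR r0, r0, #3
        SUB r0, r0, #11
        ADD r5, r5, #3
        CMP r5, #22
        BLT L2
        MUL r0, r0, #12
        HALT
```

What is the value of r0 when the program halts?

-2196

r0=9
r5=4
r0=9-19=-10
r0=(-10)^3=-11
r0=(-11)-11=-22
r5=4+3=7
CMP r5, #22  (cmp 7,22)
BLT L2: taken
r0=(-22)-19=-41
r0=(-41)^3=-44
r0=(-44)-11=-55
r5=7+3=10
CMP r5, #22  (cmp 10,22)
BLT L2: taken
r0=(-55)-19=-74
r0=(-74)^3=-75
r0=(-75)-11=-86
r5=10+3=13
CMP r5, #22  (cmp 13,22)
BLT L2: taken
r0=(-86)-19=-105
r0=(-105)^3=-108
r0=(-108)-11=-119
r5=13+3=16
CMP r5, #22  (cmp 16,22)
BLT L2: taken
r0=(-119)-19=-138
r0=(-138)^3=-139
r0=(-139)-11=-150
r5=16+3=19
CMP r5, #22  (cmp 19,22)
BLT L2: taken
r0=(-150)-19=-169
r0=(-169)^3=-172
r0=(-172)-11=-183
r5=19+3=22
CMP r5, #22  (cmp 22,22)
BLT L2: not taken
r0=(-183)*12=-2196
halt.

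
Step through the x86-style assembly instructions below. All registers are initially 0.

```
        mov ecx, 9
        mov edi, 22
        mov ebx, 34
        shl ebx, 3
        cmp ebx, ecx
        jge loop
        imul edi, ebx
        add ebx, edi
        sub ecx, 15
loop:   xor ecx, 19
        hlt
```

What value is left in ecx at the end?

26

after mov ecx, 9: ecx=9
after mov edi, 22: edi=22
after mov ebx, 34: ebx=34
after shl ebx, 3: ebx=34<<3=272
cmp ebx, ecx  (cmp 272,9)
jge loop: taken
after xor ecx, 19: ecx=9^19=26
halt.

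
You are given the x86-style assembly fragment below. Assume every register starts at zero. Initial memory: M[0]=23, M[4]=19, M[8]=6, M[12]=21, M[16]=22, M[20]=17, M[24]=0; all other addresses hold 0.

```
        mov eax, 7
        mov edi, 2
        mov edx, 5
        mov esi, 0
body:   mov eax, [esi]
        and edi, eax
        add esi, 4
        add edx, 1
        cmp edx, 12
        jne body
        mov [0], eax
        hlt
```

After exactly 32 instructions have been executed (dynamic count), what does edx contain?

eax=7
edi=2
edx=5
esi=0
eax=M[0]=23
edi=2&23=2
esi=0+4=4
edx=5+1=6
cmp edx, 12  (cmp 6,12)
jne body: taken
eax=M[4]=19
edi=2&19=2
esi=4+4=8
edx=6+1=7
cmp edx, 12  (cmp 7,12)
jne body: taken
eax=M[8]=6
edi=2&6=2
esi=8+4=12
edx=7+1=8
cmp edx, 12  (cmp 8,12)
jne body: taken
eax=M[12]=21
edi=2&21=0
esi=12+4=16
edx=8+1=9
cmp edx, 12  (cmp 9,12)
jne body: taken
eax=M[16]=22
edi=0&22=0
esi=16+4=20
edx=9+1=10
After step 32: edx = 10.

10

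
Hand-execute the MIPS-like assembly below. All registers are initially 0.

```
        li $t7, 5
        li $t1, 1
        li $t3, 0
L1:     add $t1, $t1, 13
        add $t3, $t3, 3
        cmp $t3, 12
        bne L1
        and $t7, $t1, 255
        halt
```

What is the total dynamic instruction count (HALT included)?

21

after li $t7, 5: $t7=5
after li $t1, 1: $t1=1
after li $t3, 0: $t3=0
after add $t1, $t1, 13: $t1=1+13=14
after add $t3, $t3, 3: $t3=0+3=3
cmp $t3, 12  (cmp 3,12)
bne L1: taken
after add $t1, $t1, 13: $t1=14+13=27
after add $t3, $t3, 3: $t3=3+3=6
cmp $t3, 12  (cmp 6,12)
bne L1: taken
after add $t1, $t1, 13: $t1=27+13=40
after add $t3, $t3, 3: $t3=6+3=9
cmp $t3, 12  (cmp 9,12)
bne L1: taken
after add $t1, $t1, 13: $t1=40+13=53
after add $t3, $t3, 3: $t3=9+3=12
cmp $t3, 12  (cmp 12,12)
bne L1: not taken
after and $t7, $t1, 255: $t7=53&255=53
halt.
Total executed instructions: 21.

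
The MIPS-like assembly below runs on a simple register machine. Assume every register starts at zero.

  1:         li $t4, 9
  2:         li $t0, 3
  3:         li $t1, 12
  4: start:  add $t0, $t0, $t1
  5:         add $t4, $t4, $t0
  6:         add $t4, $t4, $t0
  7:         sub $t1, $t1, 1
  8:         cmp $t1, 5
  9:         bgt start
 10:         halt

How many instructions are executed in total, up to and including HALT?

46

after li $t4, 9: $t4=9
after li $t0, 3: $t0=3
after li $t1, 12: $t1=12
after add $t0, $t0, $t1: $t0=3+12=15
after add $t4, $t4, $t0: $t4=9+15=24
after add $t4, $t4, $t0: $t4=24+15=39
after sub $t1, $t1, 1: $t1=12-1=11
cmp $t1, 5  (cmp 11,5)
bgt start: taken
after add $t0, $t0, $t1: $t0=15+11=26
after add $t4, $t4, $t0: $t4=39+26=65
after add $t4, $t4, $t0: $t4=65+26=91
after sub $t1, $t1, 1: $t1=11-1=10
cmp $t1, 5  (cmp 10,5)
bgt start: taken
after add $t0, $t0, $t1: $t0=26+10=36
after add $t4, $t4, $t0: $t4=91+36=127
after add $t4, $t4, $t0: $t4=127+36=163
after sub $t1, $t1, 1: $t1=10-1=9
cmp $t1, 5  (cmp 9,5)
bgt start: taken
after add $t0, $t0, $t1: $t0=36+9=45
after add $t4, $t4, $t0: $t4=163+45=208
after add $t4, $t4, $t0: $t4=208+45=253
after sub $t1, $t1, 1: $t1=9-1=8
cmp $t1, 5  (cmp 8,5)
bgt start: taken
after add $t0, $t0, $t1: $t0=45+8=53
after add $t4, $t4, $t0: $t4=253+53=306
after add $t4, $t4, $t0: $t4=306+53=359
after sub $t1, $t1, 1: $t1=8-1=7
cmp $t1, 5  (cmp 7,5)
bgt start: taken
after add $t0, $t0, $t1: $t0=53+7=60
after add $t4, $t4, $t0: $t4=359+60=419
after add $t4, $t4, $t0: $t4=419+60=479
after sub $t1, $t1, 1: $t1=7-1=6
cmp $t1, 5  (cmp 6,5)
bgt start: taken
after add $t0, $t0, $t1: $t0=60+6=66
after add $t4, $t4, $t0: $t4=479+66=545
after add $t4, $t4, $t0: $t4=545+66=611
after sub $t1, $t1, 1: $t1=6-1=5
cmp $t1, 5  (cmp 5,5)
bgt start: not taken
halt.
Total executed instructions: 46.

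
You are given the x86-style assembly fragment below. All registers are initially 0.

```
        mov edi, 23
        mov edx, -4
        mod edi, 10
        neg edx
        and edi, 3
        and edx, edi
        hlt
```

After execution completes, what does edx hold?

mov edi, 23 → edi=23
mov edx, -4 → edx=-4
mod edi, 10 → edi=23%10=3
neg edx → edx=-(-4)=4
and edi, 3 → edi=3&3=3
and edx, edi → edx=4&3=0
halt.

0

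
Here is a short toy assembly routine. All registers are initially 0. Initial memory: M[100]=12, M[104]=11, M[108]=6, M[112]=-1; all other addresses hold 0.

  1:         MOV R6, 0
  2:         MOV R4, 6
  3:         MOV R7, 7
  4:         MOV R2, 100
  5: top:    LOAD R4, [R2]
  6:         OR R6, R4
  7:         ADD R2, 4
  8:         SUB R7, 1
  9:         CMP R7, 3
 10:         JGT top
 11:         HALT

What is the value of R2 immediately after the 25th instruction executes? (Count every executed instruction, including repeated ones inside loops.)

R6=0
R4=6
R7=7
R2=100
R4=M[100]=12
R6=0|12=12
R2=100+4=104
R7=7-1=6
CMP R7, 3  (cmp 6,3)
JGT top: taken
R4=M[104]=11
R6=12|11=15
R2=104+4=108
R7=6-1=5
CMP R7, 3  (cmp 5,3)
JGT top: taken
R4=M[108]=6
R6=15|6=15
R2=108+4=112
R7=5-1=4
CMP R7, 3  (cmp 4,3)
JGT top: taken
R4=M[112]=-1
R6=15|(-1)=-1
R2=112+4=116
After step 25: R2 = 116.

116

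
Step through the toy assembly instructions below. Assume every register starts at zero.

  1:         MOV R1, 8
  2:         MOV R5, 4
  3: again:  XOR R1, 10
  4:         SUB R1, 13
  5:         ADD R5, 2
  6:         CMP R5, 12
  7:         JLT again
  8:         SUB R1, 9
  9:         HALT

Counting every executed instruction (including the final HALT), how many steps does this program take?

24

after MOV R1, 8: R1=8
after MOV R5, 4: R5=4
after XOR R1, 10: R1=8^10=2
after SUB R1, 13: R1=2-13=-11
after ADD R5, 2: R5=4+2=6
CMP R5, 12  (cmp 6,12)
JLT again: taken
after XOR R1, 10: R1=(-11)^10=-1
after SUB R1, 13: R1=(-1)-13=-14
after ADD R5, 2: R5=6+2=8
CMP R5, 12  (cmp 8,12)
JLT again: taken
after XOR R1, 10: R1=(-14)^10=-8
after SUB R1, 13: R1=(-8)-13=-21
after ADD R5, 2: R5=8+2=10
CMP R5, 12  (cmp 10,12)
JLT again: taken
after XOR R1, 10: R1=(-21)^10=-31
after SUB R1, 13: R1=(-31)-13=-44
after ADD R5, 2: R5=10+2=12
CMP R5, 12  (cmp 12,12)
JLT again: not taken
after SUB R1, 9: R1=(-44)-9=-53
halt.
Total executed instructions: 24.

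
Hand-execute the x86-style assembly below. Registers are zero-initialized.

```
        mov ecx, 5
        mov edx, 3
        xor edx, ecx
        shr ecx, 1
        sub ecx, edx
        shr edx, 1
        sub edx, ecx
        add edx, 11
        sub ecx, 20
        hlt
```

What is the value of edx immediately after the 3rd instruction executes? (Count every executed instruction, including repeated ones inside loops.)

6

after mov ecx, 5: ecx=5
after mov edx, 3: edx=3
after xor edx, ecx: edx=3^5=6
After step 3: edx = 6.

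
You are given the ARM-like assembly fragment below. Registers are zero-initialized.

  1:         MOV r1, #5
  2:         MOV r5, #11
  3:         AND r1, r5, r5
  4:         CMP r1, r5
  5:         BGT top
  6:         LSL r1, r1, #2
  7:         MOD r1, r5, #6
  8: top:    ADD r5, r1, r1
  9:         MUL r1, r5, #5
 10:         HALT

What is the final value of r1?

r1=5
r5=11
r1=11&11=11
CMP r1, r5  (cmp 11,11)
BGT top: not taken
r1=11<<2=44
r1=11%6=5
r5=5+5=10
r1=10*5=50
halt.

50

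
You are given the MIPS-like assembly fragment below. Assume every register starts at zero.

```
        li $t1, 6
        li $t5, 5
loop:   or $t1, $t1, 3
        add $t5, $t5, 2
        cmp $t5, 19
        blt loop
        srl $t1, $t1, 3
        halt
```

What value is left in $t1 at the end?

0

after li $t1, 6: $t1=6
after li $t5, 5: $t5=5
after or $t1, $t1, 3: $t1=6|3=7
after add $t5, $t5, 2: $t5=5+2=7
cmp $t5, 19  (cmp 7,19)
blt loop: taken
after or $t1, $t1, 3: $t1=7|3=7
after add $t5, $t5, 2: $t5=7+2=9
cmp $t5, 19  (cmp 9,19)
blt loop: taken
after or $t1, $t1, 3: $t1=7|3=7
after add $t5, $t5, 2: $t5=9+2=11
cmp $t5, 19  (cmp 11,19)
blt loop: taken
after or $t1, $t1, 3: $t1=7|3=7
after add $t5, $t5, 2: $t5=11+2=13
cmp $t5, 19  (cmp 13,19)
blt loop: taken
after or $t1, $t1, 3: $t1=7|3=7
after add $t5, $t5, 2: $t5=13+2=15
cmp $t5, 19  (cmp 15,19)
blt loop: taken
after or $t1, $t1, 3: $t1=7|3=7
after add $t5, $t5, 2: $t5=15+2=17
cmp $t5, 19  (cmp 17,19)
blt loop: taken
after or $t1, $t1, 3: $t1=7|3=7
after add $t5, $t5, 2: $t5=17+2=19
cmp $t5, 19  (cmp 19,19)
blt loop: not taken
after srl $t1, $t1, 3: $t1=7>>3=0
halt.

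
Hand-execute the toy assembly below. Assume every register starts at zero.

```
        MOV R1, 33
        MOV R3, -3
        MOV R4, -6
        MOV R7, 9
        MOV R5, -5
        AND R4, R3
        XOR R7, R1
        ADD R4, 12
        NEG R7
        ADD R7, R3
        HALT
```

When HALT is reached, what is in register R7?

R1=33
R3=-3
R4=-6
R7=9
R5=-5
R4=(-6)&(-3)=-8
R7=9^33=40
R4=(-8)+12=4
R7=-(40)=-40
R7=(-40)+(-3)=-43
halt.

-43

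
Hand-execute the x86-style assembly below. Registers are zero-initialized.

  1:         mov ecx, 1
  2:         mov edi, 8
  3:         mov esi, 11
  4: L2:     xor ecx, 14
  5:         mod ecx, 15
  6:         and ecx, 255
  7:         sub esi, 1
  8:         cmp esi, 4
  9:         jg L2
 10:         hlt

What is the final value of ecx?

0

after mov ecx, 1: ecx=1
after mov edi, 8: edi=8
after mov esi, 11: esi=11
after xor ecx, 14: ecx=1^14=15
after mod ecx, 15: ecx=15%15=0
after and ecx, 255: ecx=0&255=0
after sub esi, 1: esi=11-1=10
cmp esi, 4  (cmp 10,4)
jg L2: taken
after xor ecx, 14: ecx=0^14=14
after mod ecx, 15: ecx=14%15=14
after and ecx, 255: ecx=14&255=14
after sub esi, 1: esi=10-1=9
cmp esi, 4  (cmp 9,4)
jg L2: taken
after xor ecx, 14: ecx=14^14=0
after mod ecx, 15: ecx=0%15=0
after and ecx, 255: ecx=0&255=0
after sub esi, 1: esi=9-1=8
cmp esi, 4  (cmp 8,4)
jg L2: taken
after xor ecx, 14: ecx=0^14=14
after mod ecx, 15: ecx=14%15=14
after and ecx, 255: ecx=14&255=14
after sub esi, 1: esi=8-1=7
cmp esi, 4  (cmp 7,4)
jg L2: taken
after xor ecx, 14: ecx=14^14=0
after mod ecx, 15: ecx=0%15=0
after and ecx, 255: ecx=0&255=0
after sub esi, 1: esi=7-1=6
cmp esi, 4  (cmp 6,4)
jg L2: taken
after xor ecx, 14: ecx=0^14=14
after mod ecx, 15: ecx=14%15=14
after and ecx, 255: ecx=14&255=14
after sub esi, 1: esi=6-1=5
cmp esi, 4  (cmp 5,4)
jg L2: taken
after xor ecx, 14: ecx=14^14=0
after mod ecx, 15: ecx=0%15=0
after and ecx, 255: ecx=0&255=0
after sub esi, 1: esi=5-1=4
cmp esi, 4  (cmp 4,4)
jg L2: not taken
halt.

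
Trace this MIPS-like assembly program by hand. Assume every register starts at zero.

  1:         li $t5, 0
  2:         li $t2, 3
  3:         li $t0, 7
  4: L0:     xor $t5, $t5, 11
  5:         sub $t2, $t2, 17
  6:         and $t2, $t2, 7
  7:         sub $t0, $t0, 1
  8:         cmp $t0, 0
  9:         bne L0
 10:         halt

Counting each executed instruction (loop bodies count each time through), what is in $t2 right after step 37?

after li $t5, 0: $t5=0
after li $t2, 3: $t2=3
after li $t0, 7: $t0=7
after xor $t5, $t5, 11: $t5=0^11=11
after sub $t2, $t2, 17: $t2=3-17=-14
after and $t2, $t2, 7: $t2=(-14)&7=2
after sub $t0, $t0, 1: $t0=7-1=6
cmp $t0, 0  (cmp 6,0)
bne L0: taken
after xor $t5, $t5, 11: $t5=11^11=0
after sub $t2, $t2, 17: $t2=2-17=-15
after and $t2, $t2, 7: $t2=(-15)&7=1
after sub $t0, $t0, 1: $t0=6-1=5
cmp $t0, 0  (cmp 5,0)
bne L0: taken
after xor $t5, $t5, 11: $t5=0^11=11
after sub $t2, $t2, 17: $t2=1-17=-16
after and $t2, $t2, 7: $t2=(-16)&7=0
after sub $t0, $t0, 1: $t0=5-1=4
cmp $t0, 0  (cmp 4,0)
bne L0: taken
after xor $t5, $t5, 11: $t5=11^11=0
after sub $t2, $t2, 17: $t2=0-17=-17
after and $t2, $t2, 7: $t2=(-17)&7=7
after sub $t0, $t0, 1: $t0=4-1=3
cmp $t0, 0  (cmp 3,0)
bne L0: taken
after xor $t5, $t5, 11: $t5=0^11=11
after sub $t2, $t2, 17: $t2=7-17=-10
after and $t2, $t2, 7: $t2=(-10)&7=6
after sub $t0, $t0, 1: $t0=3-1=2
cmp $t0, 0  (cmp 2,0)
bne L0: taken
after xor $t5, $t5, 11: $t5=11^11=0
after sub $t2, $t2, 17: $t2=6-17=-11
after and $t2, $t2, 7: $t2=(-11)&7=5
after sub $t0, $t0, 1: $t0=2-1=1
After step 37: $t2 = 5.

5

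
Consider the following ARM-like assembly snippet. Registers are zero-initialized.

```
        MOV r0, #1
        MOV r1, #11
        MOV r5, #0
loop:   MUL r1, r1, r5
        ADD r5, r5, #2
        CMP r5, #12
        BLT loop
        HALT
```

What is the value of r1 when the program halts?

after MOV r0, #1: r0=1
after MOV r1, #11: r1=11
after MOV r5, #0: r5=0
after MUL r1, r1, r5: r1=11*0=0
after ADD r5, r5, #2: r5=0+2=2
CMP r5, #12  (cmp 2,12)
BLT loop: taken
after MUL r1, r1, r5: r1=0*2=0
after ADD r5, r5, #2: r5=2+2=4
CMP r5, #12  (cmp 4,12)
BLT loop: taken
after MUL r1, r1, r5: r1=0*4=0
after ADD r5, r5, #2: r5=4+2=6
CMP r5, #12  (cmp 6,12)
BLT loop: taken
after MUL r1, r1, r5: r1=0*6=0
after ADD r5, r5, #2: r5=6+2=8
CMP r5, #12  (cmp 8,12)
BLT loop: taken
after MUL r1, r1, r5: r1=0*8=0
after ADD r5, r5, #2: r5=8+2=10
CMP r5, #12  (cmp 10,12)
BLT loop: taken
after MUL r1, r1, r5: r1=0*10=0
after ADD r5, r5, #2: r5=10+2=12
CMP r5, #12  (cmp 12,12)
BLT loop: not taken
halt.

0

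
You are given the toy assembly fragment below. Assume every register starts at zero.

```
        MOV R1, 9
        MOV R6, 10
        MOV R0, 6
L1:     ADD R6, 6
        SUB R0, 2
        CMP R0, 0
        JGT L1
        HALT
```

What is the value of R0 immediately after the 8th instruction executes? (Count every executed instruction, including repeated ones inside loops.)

after MOV R1, 9: R1=9
after MOV R6, 10: R6=10
after MOV R0, 6: R0=6
after ADD R6, 6: R6=10+6=16
after SUB R0, 2: R0=6-2=4
CMP R0, 0  (cmp 4,0)
JGT L1: taken
after ADD R6, 6: R6=16+6=22
After step 8: R0 = 4.

4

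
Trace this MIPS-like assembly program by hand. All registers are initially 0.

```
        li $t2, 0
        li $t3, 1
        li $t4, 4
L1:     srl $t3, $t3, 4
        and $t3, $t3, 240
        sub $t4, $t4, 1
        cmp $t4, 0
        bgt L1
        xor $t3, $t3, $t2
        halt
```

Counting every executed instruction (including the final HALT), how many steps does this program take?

after li $t2, 0: $t2=0
after li $t3, 1: $t3=1
after li $t4, 4: $t4=4
after srl $t3, $t3, 4: $t3=1>>4=0
after and $t3, $t3, 240: $t3=0&240=0
after sub $t4, $t4, 1: $t4=4-1=3
cmp $t4, 0  (cmp 3,0)
bgt L1: taken
after srl $t3, $t3, 4: $t3=0>>4=0
after and $t3, $t3, 240: $t3=0&240=0
after sub $t4, $t4, 1: $t4=3-1=2
cmp $t4, 0  (cmp 2,0)
bgt L1: taken
after srl $t3, $t3, 4: $t3=0>>4=0
after and $t3, $t3, 240: $t3=0&240=0
after sub $t4, $t4, 1: $t4=2-1=1
cmp $t4, 0  (cmp 1,0)
bgt L1: taken
after srl $t3, $t3, 4: $t3=0>>4=0
after and $t3, $t3, 240: $t3=0&240=0
after sub $t4, $t4, 1: $t4=1-1=0
cmp $t4, 0  (cmp 0,0)
bgt L1: not taken
after xor $t3, $t3, $t2: $t3=0^0=0
halt.
Total executed instructions: 25.

25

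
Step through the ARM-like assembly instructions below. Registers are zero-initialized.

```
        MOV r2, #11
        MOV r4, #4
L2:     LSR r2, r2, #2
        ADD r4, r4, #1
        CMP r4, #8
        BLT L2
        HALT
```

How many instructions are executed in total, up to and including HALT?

19

r2=11
r4=4
r2=11>>2=2
r4=4+1=5
CMP r4, #8  (cmp 5,8)
BLT L2: taken
r2=2>>2=0
r4=5+1=6
CMP r4, #8  (cmp 6,8)
BLT L2: taken
r2=0>>2=0
r4=6+1=7
CMP r4, #8  (cmp 7,8)
BLT L2: taken
r2=0>>2=0
r4=7+1=8
CMP r4, #8  (cmp 8,8)
BLT L2: not taken
halt.
Total executed instructions: 19.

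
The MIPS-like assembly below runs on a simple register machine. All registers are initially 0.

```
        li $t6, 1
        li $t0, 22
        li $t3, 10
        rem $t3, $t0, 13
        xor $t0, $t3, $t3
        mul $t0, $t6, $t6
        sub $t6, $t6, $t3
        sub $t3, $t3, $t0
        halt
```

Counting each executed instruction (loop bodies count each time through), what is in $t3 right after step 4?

9

after li $t6, 1: $t6=1
after li $t0, 22: $t0=22
after li $t3, 10: $t3=10
after rem $t3, $t0, 13: $t3=22%13=9
After step 4: $t3 = 9.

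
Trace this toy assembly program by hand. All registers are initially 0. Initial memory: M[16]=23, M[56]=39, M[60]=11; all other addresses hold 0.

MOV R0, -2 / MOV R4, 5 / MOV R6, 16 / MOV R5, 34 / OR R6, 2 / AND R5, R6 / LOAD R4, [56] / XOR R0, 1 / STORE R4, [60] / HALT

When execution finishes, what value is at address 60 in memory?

after MOV R0, -2: R0=-2
after MOV R4, 5: R4=5
after MOV R6, 16: R6=16
after MOV R5, 34: R5=34
after OR R6, 2: R6=16|2=18
after AND R5, R6: R5=34&18=2
after LOAD R4, [56]: R4=M[56]=39
after XOR R0, 1: R0=(-2)^1=-1
STORE R4, [60] → M[60]=39
halt.

39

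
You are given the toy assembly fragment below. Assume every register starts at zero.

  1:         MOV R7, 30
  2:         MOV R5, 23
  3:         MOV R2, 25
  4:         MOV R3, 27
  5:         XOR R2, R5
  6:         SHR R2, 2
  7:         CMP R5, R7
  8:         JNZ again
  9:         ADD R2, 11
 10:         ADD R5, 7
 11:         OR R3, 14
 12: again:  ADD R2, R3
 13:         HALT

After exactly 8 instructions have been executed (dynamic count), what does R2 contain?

after MOV R7, 30: R7=30
after MOV R5, 23: R5=23
after MOV R2, 25: R2=25
after MOV R3, 27: R3=27
after XOR R2, R5: R2=25^23=14
after SHR R2, 2: R2=14>>2=3
CMP R5, R7  (cmp 23,30)
JNZ again: taken
After step 8: R2 = 3.

3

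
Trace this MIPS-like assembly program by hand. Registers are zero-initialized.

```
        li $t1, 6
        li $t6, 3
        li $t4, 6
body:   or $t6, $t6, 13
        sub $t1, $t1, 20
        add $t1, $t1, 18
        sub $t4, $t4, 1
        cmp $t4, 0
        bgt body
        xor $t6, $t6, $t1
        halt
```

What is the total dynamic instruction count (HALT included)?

after li $t1, 6: $t1=6
after li $t6, 3: $t6=3
after li $t4, 6: $t4=6
after or $t6, $t6, 13: $t6=3|13=15
after sub $t1, $t1, 20: $t1=6-20=-14
after add $t1, $t1, 18: $t1=(-14)+18=4
after sub $t4, $t4, 1: $t4=6-1=5
cmp $t4, 0  (cmp 5,0)
bgt body: taken
after or $t6, $t6, 13: $t6=15|13=15
after sub $t1, $t1, 20: $t1=4-20=-16
after add $t1, $t1, 18: $t1=(-16)+18=2
after sub $t4, $t4, 1: $t4=5-1=4
cmp $t4, 0  (cmp 4,0)
bgt body: taken
after or $t6, $t6, 13: $t6=15|13=15
after sub $t1, $t1, 20: $t1=2-20=-18
after add $t1, $t1, 18: $t1=(-18)+18=0
after sub $t4, $t4, 1: $t4=4-1=3
cmp $t4, 0  (cmp 3,0)
bgt body: taken
after or $t6, $t6, 13: $t6=15|13=15
after sub $t1, $t1, 20: $t1=0-20=-20
after add $t1, $t1, 18: $t1=(-20)+18=-2
after sub $t4, $t4, 1: $t4=3-1=2
cmp $t4, 0  (cmp 2,0)
bgt body: taken
after or $t6, $t6, 13: $t6=15|13=15
after sub $t1, $t1, 20: $t1=(-2)-20=-22
after add $t1, $t1, 18: $t1=(-22)+18=-4
after sub $t4, $t4, 1: $t4=2-1=1
cmp $t4, 0  (cmp 1,0)
bgt body: taken
after or $t6, $t6, 13: $t6=15|13=15
after sub $t1, $t1, 20: $t1=(-4)-20=-24
after add $t1, $t1, 18: $t1=(-24)+18=-6
after sub $t4, $t4, 1: $t4=1-1=0
cmp $t4, 0  (cmp 0,0)
bgt body: not taken
after xor $t6, $t6, $t1: $t6=15^(-6)=-11
halt.
Total executed instructions: 41.

41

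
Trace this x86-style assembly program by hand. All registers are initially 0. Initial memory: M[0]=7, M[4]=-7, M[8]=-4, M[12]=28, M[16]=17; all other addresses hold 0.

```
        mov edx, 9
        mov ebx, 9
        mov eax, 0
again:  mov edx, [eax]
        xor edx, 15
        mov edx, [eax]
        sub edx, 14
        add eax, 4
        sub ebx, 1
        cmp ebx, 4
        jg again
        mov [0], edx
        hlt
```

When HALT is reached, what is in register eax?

after mov edx, 9: edx=9
after mov ebx, 9: ebx=9
after mov eax, 0: eax=0
after mov edx, [eax]: edx=M[0]=7
after xor edx, 15: edx=7^15=8
after mov edx, [eax]: edx=M[0]=7
after sub edx, 14: edx=7-14=-7
after add eax, 4: eax=0+4=4
after sub ebx, 1: ebx=9-1=8
cmp ebx, 4  (cmp 8,4)
jg again: taken
after mov edx, [eax]: edx=M[4]=-7
after xor edx, 15: edx=(-7)^15=-10
after mov edx, [eax]: edx=M[4]=-7
after sub edx, 14: edx=(-7)-14=-21
after add eax, 4: eax=4+4=8
after sub ebx, 1: ebx=8-1=7
cmp ebx, 4  (cmp 7,4)
jg again: taken
after mov edx, [eax]: edx=M[8]=-4
after xor edx, 15: edx=(-4)^15=-13
after mov edx, [eax]: edx=M[8]=-4
after sub edx, 14: edx=(-4)-14=-18
after add eax, 4: eax=8+4=12
after sub ebx, 1: ebx=7-1=6
cmp ebx, 4  (cmp 6,4)
jg again: taken
after mov edx, [eax]: edx=M[12]=28
after xor edx, 15: edx=28^15=19
after mov edx, [eax]: edx=M[12]=28
after sub edx, 14: edx=28-14=14
after add eax, 4: eax=12+4=16
after sub ebx, 1: ebx=6-1=5
cmp ebx, 4  (cmp 5,4)
jg again: taken
after mov edx, [eax]: edx=M[16]=17
after xor edx, 15: edx=17^15=30
after mov edx, [eax]: edx=M[16]=17
after sub edx, 14: edx=17-14=3
after add eax, 4: eax=16+4=20
after sub ebx, 1: ebx=5-1=4
cmp ebx, 4  (cmp 4,4)
jg again: not taken
mov [0], edx → M[0]=3
halt.

20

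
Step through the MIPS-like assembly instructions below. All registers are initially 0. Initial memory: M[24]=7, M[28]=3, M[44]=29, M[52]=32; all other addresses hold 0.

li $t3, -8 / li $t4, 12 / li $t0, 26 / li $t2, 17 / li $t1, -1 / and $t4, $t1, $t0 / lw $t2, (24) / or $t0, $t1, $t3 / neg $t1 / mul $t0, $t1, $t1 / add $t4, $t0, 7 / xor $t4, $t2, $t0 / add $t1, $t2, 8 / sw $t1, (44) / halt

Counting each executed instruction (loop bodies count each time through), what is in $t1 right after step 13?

15

after li $t3, -8: $t3=-8
after li $t4, 12: $t4=12
after li $t0, 26: $t0=26
after li $t2, 17: $t2=17
after li $t1, -1: $t1=-1
after and $t4, $t1, $t0: $t4=(-1)&26=26
after lw $t2, (24): $t2=M[24]=7
after or $t0, $t1, $t3: $t0=(-1)|(-8)=-1
after neg $t1: $t1=-(-1)=1
after mul $t0, $t1, $t1: $t0=1*1=1
after add $t4, $t0, 7: $t4=1+7=8
after xor $t4, $t2, $t0: $t4=7^1=6
after add $t1, $t2, 8: $t1=7+8=15
After step 13: $t1 = 15.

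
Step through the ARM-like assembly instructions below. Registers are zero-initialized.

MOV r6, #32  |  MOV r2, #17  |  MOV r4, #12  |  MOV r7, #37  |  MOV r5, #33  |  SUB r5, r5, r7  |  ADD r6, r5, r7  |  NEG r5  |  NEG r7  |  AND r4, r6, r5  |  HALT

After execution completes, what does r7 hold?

MOV r6, #32 → r6=32
MOV r2, #17 → r2=17
MOV r4, #12 → r4=12
MOV r7, #37 → r7=37
MOV r5, #33 → r5=33
SUB r5, r5, r7 → r5=33-37=-4
ADD r6, r5, r7 → r6=(-4)+37=33
NEG r5 → r5=-(-4)=4
NEG r7 → r7=-(37)=-37
AND r4, r6, r5 → r4=33&4=0
halt.

-37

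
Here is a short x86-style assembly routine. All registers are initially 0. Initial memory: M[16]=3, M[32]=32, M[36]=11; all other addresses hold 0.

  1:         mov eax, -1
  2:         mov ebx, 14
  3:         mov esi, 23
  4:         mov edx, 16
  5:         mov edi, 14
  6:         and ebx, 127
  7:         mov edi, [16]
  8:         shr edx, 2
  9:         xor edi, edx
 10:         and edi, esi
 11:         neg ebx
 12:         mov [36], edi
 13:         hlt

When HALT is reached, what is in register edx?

eax=-1
ebx=14
esi=23
edx=16
edi=14
ebx=14&127=14
edi=M[16]=3
edx=16>>2=4
edi=3^4=7
edi=7&23=7
ebx=-(14)=-14
mov [36], edi → M[36]=7
halt.

4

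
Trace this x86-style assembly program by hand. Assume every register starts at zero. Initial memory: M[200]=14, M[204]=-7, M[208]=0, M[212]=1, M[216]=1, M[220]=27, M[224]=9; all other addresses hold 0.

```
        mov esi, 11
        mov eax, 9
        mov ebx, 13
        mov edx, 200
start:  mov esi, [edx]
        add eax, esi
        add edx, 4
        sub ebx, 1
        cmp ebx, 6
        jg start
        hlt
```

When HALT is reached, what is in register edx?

after mov esi, 11: esi=11
after mov eax, 9: eax=9
after mov ebx, 13: ebx=13
after mov edx, 200: edx=200
after mov esi, [edx]: esi=M[200]=14
after add eax, esi: eax=9+14=23
after add edx, 4: edx=200+4=204
after sub ebx, 1: ebx=13-1=12
cmp ebx, 6  (cmp 12,6)
jg start: taken
after mov esi, [edx]: esi=M[204]=-7
after add eax, esi: eax=23+(-7)=16
after add edx, 4: edx=204+4=208
after sub ebx, 1: ebx=12-1=11
cmp ebx, 6  (cmp 11,6)
jg start: taken
after mov esi, [edx]: esi=M[208]=0
after add eax, esi: eax=16+0=16
after add edx, 4: edx=208+4=212
after sub ebx, 1: ebx=11-1=10
cmp ebx, 6  (cmp 10,6)
jg start: taken
after mov esi, [edx]: esi=M[212]=1
after add eax, esi: eax=16+1=17
after add edx, 4: edx=212+4=216
after sub ebx, 1: ebx=10-1=9
cmp ebx, 6  (cmp 9,6)
jg start: taken
after mov esi, [edx]: esi=M[216]=1
after add eax, esi: eax=17+1=18
after add edx, 4: edx=216+4=220
after sub ebx, 1: ebx=9-1=8
cmp ebx, 6  (cmp 8,6)
jg start: taken
after mov esi, [edx]: esi=M[220]=27
after add eax, esi: eax=18+27=45
after add edx, 4: edx=220+4=224
after sub ebx, 1: ebx=8-1=7
cmp ebx, 6  (cmp 7,6)
jg start: taken
after mov esi, [edx]: esi=M[224]=9
after add eax, esi: eax=45+9=54
after add edx, 4: edx=224+4=228
after sub ebx, 1: ebx=7-1=6
cmp ebx, 6  (cmp 6,6)
jg start: not taken
halt.

228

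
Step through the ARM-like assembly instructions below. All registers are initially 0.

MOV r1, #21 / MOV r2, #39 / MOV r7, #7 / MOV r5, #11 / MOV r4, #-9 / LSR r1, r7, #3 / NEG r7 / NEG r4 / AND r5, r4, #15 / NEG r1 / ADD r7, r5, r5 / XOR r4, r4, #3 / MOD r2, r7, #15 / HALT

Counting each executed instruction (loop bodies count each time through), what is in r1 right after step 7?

r1=21
r2=39
r7=7
r5=11
r4=-9
r1=7>>3=0
r7=-(7)=-7
After step 7: r1 = 0.

0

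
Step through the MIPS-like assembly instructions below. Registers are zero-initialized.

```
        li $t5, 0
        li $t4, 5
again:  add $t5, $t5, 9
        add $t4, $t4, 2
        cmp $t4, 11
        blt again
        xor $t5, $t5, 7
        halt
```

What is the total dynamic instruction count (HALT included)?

li $t5, 0 → $t5=0
li $t4, 5 → $t4=5
add $t5, $t5, 9 → $t5=0+9=9
add $t4, $t4, 2 → $t4=5+2=7
cmp $t4, 11  (cmp 7,11)
blt again: taken
add $t5, $t5, 9 → $t5=9+9=18
add $t4, $t4, 2 → $t4=7+2=9
cmp $t4, 11  (cmp 9,11)
blt again: taken
add $t5, $t5, 9 → $t5=18+9=27
add $t4, $t4, 2 → $t4=9+2=11
cmp $t4, 11  (cmp 11,11)
blt again: not taken
xor $t5, $t5, 7 → $t5=27^7=28
halt.
Total executed instructions: 16.

16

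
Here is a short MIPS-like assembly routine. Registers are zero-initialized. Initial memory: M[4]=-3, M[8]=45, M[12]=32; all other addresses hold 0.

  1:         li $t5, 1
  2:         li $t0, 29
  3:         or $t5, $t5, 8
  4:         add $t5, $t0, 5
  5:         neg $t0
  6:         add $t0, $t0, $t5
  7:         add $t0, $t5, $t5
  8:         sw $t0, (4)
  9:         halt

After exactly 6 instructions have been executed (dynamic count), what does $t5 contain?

34

after li $t5, 1: $t5=1
after li $t0, 29: $t0=29
after or $t5, $t5, 8: $t5=1|8=9
after add $t5, $t0, 5: $t5=29+5=34
after neg $t0: $t0=-(29)=-29
after add $t0, $t0, $t5: $t0=(-29)+34=5
After step 6: $t5 = 34.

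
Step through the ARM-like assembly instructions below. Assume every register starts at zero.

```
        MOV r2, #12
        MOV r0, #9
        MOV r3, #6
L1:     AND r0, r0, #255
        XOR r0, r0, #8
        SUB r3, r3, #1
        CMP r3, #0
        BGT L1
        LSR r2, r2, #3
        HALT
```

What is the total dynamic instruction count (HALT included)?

r2=12
r0=9
r3=6
r0=9&255=9
r0=9^8=1
r3=6-1=5
CMP r3, #0  (cmp 5,0)
BGT L1: taken
r0=1&255=1
r0=1^8=9
r3=5-1=4
CMP r3, #0  (cmp 4,0)
BGT L1: taken
r0=9&255=9
r0=9^8=1
r3=4-1=3
CMP r3, #0  (cmp 3,0)
BGT L1: taken
r0=1&255=1
r0=1^8=9
r3=3-1=2
CMP r3, #0  (cmp 2,0)
BGT L1: taken
r0=9&255=9
r0=9^8=1
r3=2-1=1
CMP r3, #0  (cmp 1,0)
BGT L1: taken
r0=1&255=1
r0=1^8=9
r3=1-1=0
CMP r3, #0  (cmp 0,0)
BGT L1: not taken
r2=12>>3=1
halt.
Total executed instructions: 35.

35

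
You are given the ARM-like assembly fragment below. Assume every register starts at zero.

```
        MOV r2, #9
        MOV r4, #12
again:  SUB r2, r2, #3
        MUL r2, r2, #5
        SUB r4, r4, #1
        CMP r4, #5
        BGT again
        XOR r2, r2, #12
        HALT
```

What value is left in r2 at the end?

r2=9
r4=12
r2=9-3=6
r2=6*5=30
r4=12-1=11
CMP r4, #5  (cmp 11,5)
BGT again: taken
r2=30-3=27
r2=27*5=135
r4=11-1=10
CMP r4, #5  (cmp 10,5)
BGT again: taken
r2=135-3=132
r2=132*5=660
r4=10-1=9
CMP r4, #5  (cmp 9,5)
BGT again: taken
r2=660-3=657
r2=657*5=3285
r4=9-1=8
CMP r4, #5  (cmp 8,5)
BGT again: taken
r2=3285-3=3282
r2=3282*5=16410
r4=8-1=7
CMP r4, #5  (cmp 7,5)
BGT again: taken
r2=16410-3=16407
r2=16407*5=82035
r4=7-1=6
CMP r4, #5  (cmp 6,5)
BGT again: taken
r2=82035-3=82032
r2=82032*5=410160
r4=6-1=5
CMP r4, #5  (cmp 5,5)
BGT again: not taken
r2=410160^12=410172
halt.

410172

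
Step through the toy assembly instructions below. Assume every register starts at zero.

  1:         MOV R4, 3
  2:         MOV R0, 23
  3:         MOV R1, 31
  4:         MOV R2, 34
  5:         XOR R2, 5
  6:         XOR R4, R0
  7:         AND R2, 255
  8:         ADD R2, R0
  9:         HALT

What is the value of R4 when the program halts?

20

MOV R4, 3 → R4=3
MOV R0, 23 → R0=23
MOV R1, 31 → R1=31
MOV R2, 34 → R2=34
XOR R2, 5 → R2=34^5=39
XOR R4, R0 → R4=3^23=20
AND R2, 255 → R2=39&255=39
ADD R2, R0 → R2=39+23=62
halt.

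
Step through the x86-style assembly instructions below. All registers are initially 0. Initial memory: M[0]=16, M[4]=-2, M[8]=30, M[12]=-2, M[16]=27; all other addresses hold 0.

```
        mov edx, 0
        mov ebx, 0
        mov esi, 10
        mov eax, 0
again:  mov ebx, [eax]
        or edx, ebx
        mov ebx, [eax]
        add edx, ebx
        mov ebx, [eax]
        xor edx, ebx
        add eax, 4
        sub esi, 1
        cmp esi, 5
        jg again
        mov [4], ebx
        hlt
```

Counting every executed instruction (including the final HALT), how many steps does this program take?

56

edx=0
ebx=0
esi=10
eax=0
ebx=M[0]=16
edx=0|16=16
ebx=M[0]=16
edx=16+16=32
ebx=M[0]=16
edx=32^16=48
eax=0+4=4
esi=10-1=9
cmp esi, 5  (cmp 9,5)
jg again: taken
ebx=M[4]=-2
edx=48|(-2)=-2
ebx=M[4]=-2
edx=(-2)+(-2)=-4
ebx=M[4]=-2
edx=(-4)^(-2)=2
eax=4+4=8
esi=9-1=8
cmp esi, 5  (cmp 8,5)
jg again: taken
ebx=M[8]=30
edx=2|30=30
ebx=M[8]=30
edx=30+30=60
ebx=M[8]=30
edx=60^30=34
eax=8+4=12
esi=8-1=7
cmp esi, 5  (cmp 7,5)
jg again: taken
ebx=M[12]=-2
edx=34|(-2)=-2
ebx=M[12]=-2
edx=(-2)+(-2)=-4
ebx=M[12]=-2
edx=(-4)^(-2)=2
eax=12+4=16
esi=7-1=6
cmp esi, 5  (cmp 6,5)
jg again: taken
ebx=M[16]=27
edx=2|27=27
ebx=M[16]=27
edx=27+27=54
ebx=M[16]=27
edx=54^27=45
eax=16+4=20
esi=6-1=5
cmp esi, 5  (cmp 5,5)
jg again: not taken
mov [4], ebx → M[4]=27
halt.
Total executed instructions: 56.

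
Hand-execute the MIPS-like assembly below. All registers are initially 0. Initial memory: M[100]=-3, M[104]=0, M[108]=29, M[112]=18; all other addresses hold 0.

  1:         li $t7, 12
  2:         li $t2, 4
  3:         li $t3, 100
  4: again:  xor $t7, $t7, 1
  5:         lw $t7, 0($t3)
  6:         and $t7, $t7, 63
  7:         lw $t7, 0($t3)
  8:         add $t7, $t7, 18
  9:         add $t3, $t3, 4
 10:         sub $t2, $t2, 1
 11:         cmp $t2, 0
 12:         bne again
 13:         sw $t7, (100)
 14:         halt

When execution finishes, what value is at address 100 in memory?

36

after li $t7, 12: $t7=12
after li $t2, 4: $t2=4
after li $t3, 100: $t3=100
after xor $t7, $t7, 1: $t7=12^1=13
after lw $t7, 0($t3): $t7=M[100]=-3
after and $t7, $t7, 63: $t7=(-3)&63=61
after lw $t7, 0($t3): $t7=M[100]=-3
after add $t7, $t7, 18: $t7=(-3)+18=15
after add $t3, $t3, 4: $t3=100+4=104
after sub $t2, $t2, 1: $t2=4-1=3
cmp $t2, 0  (cmp 3,0)
bne again: taken
after xor $t7, $t7, 1: $t7=15^1=14
after lw $t7, 0($t3): $t7=M[104]=0
after and $t7, $t7, 63: $t7=0&63=0
after lw $t7, 0($t3): $t7=M[104]=0
after add $t7, $t7, 18: $t7=0+18=18
after add $t3, $t3, 4: $t3=104+4=108
after sub $t2, $t2, 1: $t2=3-1=2
cmp $t2, 0  (cmp 2,0)
bne again: taken
after xor $t7, $t7, 1: $t7=18^1=19
after lw $t7, 0($t3): $t7=M[108]=29
after and $t7, $t7, 63: $t7=29&63=29
after lw $t7, 0($t3): $t7=M[108]=29
after add $t7, $t7, 18: $t7=29+18=47
after add $t3, $t3, 4: $t3=108+4=112
after sub $t2, $t2, 1: $t2=2-1=1
cmp $t2, 0  (cmp 1,0)
bne again: taken
after xor $t7, $t7, 1: $t7=47^1=46
after lw $t7, 0($t3): $t7=M[112]=18
after and $t7, $t7, 63: $t7=18&63=18
after lw $t7, 0($t3): $t7=M[112]=18
after add $t7, $t7, 18: $t7=18+18=36
after add $t3, $t3, 4: $t3=112+4=116
after sub $t2, $t2, 1: $t2=1-1=0
cmp $t2, 0  (cmp 0,0)
bne again: not taken
sw $t7, (100) → M[100]=36
halt.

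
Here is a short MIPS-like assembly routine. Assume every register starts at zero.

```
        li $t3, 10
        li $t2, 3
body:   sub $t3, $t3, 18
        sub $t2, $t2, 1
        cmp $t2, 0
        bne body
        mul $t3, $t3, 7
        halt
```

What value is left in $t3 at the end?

li $t3, 10 → $t3=10
li $t2, 3 → $t2=3
sub $t3, $t3, 18 → $t3=10-18=-8
sub $t2, $t2, 1 → $t2=3-1=2
cmp $t2, 0  (cmp 2,0)
bne body: taken
sub $t3, $t3, 18 → $t3=(-8)-18=-26
sub $t2, $t2, 1 → $t2=2-1=1
cmp $t2, 0  (cmp 1,0)
bne body: taken
sub $t3, $t3, 18 → $t3=(-26)-18=-44
sub $t2, $t2, 1 → $t2=1-1=0
cmp $t2, 0  (cmp 0,0)
bne body: not taken
mul $t3, $t3, 7 → $t3=(-44)*7=-308
halt.

-308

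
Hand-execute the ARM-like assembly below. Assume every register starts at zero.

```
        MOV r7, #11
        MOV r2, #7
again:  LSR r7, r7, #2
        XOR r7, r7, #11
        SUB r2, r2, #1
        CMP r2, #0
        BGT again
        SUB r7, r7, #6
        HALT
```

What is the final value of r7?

MOV r7, #11 → r7=11
MOV r2, #7 → r2=7
LSR r7, r7, #2 → r7=11>>2=2
XOR r7, r7, #11 → r7=2^11=9
SUB r2, r2, #1 → r2=7-1=6
CMP r2, #0  (cmp 6,0)
BGT again: taken
LSR r7, r7, #2 → r7=9>>2=2
XOR r7, r7, #11 → r7=2^11=9
SUB r2, r2, #1 → r2=6-1=5
CMP r2, #0  (cmp 5,0)
BGT again: taken
LSR r7, r7, #2 → r7=9>>2=2
XOR r7, r7, #11 → r7=2^11=9
SUB r2, r2, #1 → r2=5-1=4
CMP r2, #0  (cmp 4,0)
BGT again: taken
LSR r7, r7, #2 → r7=9>>2=2
XOR r7, r7, #11 → r7=2^11=9
SUB r2, r2, #1 → r2=4-1=3
CMP r2, #0  (cmp 3,0)
BGT again: taken
LSR r7, r7, #2 → r7=9>>2=2
XOR r7, r7, #11 → r7=2^11=9
SUB r2, r2, #1 → r2=3-1=2
CMP r2, #0  (cmp 2,0)
BGT again: taken
LSR r7, r7, #2 → r7=9>>2=2
XOR r7, r7, #11 → r7=2^11=9
SUB r2, r2, #1 → r2=2-1=1
CMP r2, #0  (cmp 1,0)
BGT again: taken
LSR r7, r7, #2 → r7=9>>2=2
XOR r7, r7, #11 → r7=2^11=9
SUB r2, r2, #1 → r2=1-1=0
CMP r2, #0  (cmp 0,0)
BGT again: not taken
SUB r7, r7, #6 → r7=9-6=3
halt.

3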